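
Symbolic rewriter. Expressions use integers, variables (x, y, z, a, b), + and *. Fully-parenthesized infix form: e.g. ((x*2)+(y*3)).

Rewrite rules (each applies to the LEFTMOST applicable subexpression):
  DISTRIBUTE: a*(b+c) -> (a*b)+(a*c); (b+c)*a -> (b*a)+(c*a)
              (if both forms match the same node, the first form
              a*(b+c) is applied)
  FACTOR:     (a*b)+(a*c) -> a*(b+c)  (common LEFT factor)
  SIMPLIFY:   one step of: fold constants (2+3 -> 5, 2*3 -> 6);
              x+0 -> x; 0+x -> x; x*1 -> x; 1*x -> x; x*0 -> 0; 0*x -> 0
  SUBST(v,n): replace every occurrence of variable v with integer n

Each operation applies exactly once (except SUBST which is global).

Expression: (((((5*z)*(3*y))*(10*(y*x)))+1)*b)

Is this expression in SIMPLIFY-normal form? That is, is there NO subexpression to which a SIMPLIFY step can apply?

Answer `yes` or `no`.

Expression: (((((5*z)*(3*y))*(10*(y*x)))+1)*b)
Scanning for simplifiable subexpressions (pre-order)...
  at root: (((((5*z)*(3*y))*(10*(y*x)))+1)*b) (not simplifiable)
  at L: ((((5*z)*(3*y))*(10*(y*x)))+1) (not simplifiable)
  at LL: (((5*z)*(3*y))*(10*(y*x))) (not simplifiable)
  at LLL: ((5*z)*(3*y)) (not simplifiable)
  at LLLL: (5*z) (not simplifiable)
  at LLLR: (3*y) (not simplifiable)
  at LLR: (10*(y*x)) (not simplifiable)
  at LLRR: (y*x) (not simplifiable)
Result: no simplifiable subexpression found -> normal form.

Answer: yes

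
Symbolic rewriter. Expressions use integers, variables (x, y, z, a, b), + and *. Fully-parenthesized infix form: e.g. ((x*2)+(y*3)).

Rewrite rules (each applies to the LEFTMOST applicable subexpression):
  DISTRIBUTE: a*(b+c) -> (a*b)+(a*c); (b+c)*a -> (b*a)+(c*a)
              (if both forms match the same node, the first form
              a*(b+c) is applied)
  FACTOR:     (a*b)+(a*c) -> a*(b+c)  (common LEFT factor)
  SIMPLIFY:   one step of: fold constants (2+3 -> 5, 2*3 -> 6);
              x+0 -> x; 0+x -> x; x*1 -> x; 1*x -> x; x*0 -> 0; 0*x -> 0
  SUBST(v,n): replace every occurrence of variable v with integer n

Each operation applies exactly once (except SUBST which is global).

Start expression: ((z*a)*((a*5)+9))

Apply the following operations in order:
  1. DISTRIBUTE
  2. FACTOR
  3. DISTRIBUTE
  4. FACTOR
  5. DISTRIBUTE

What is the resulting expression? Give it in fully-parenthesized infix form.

Start: ((z*a)*((a*5)+9))
Apply DISTRIBUTE at root (target: ((z*a)*((a*5)+9))): ((z*a)*((a*5)+9)) -> (((z*a)*(a*5))+((z*a)*9))
Apply FACTOR at root (target: (((z*a)*(a*5))+((z*a)*9))): (((z*a)*(a*5))+((z*a)*9)) -> ((z*a)*((a*5)+9))
Apply DISTRIBUTE at root (target: ((z*a)*((a*5)+9))): ((z*a)*((a*5)+9)) -> (((z*a)*(a*5))+((z*a)*9))
Apply FACTOR at root (target: (((z*a)*(a*5))+((z*a)*9))): (((z*a)*(a*5))+((z*a)*9)) -> ((z*a)*((a*5)+9))
Apply DISTRIBUTE at root (target: ((z*a)*((a*5)+9))): ((z*a)*((a*5)+9)) -> (((z*a)*(a*5))+((z*a)*9))

Answer: (((z*a)*(a*5))+((z*a)*9))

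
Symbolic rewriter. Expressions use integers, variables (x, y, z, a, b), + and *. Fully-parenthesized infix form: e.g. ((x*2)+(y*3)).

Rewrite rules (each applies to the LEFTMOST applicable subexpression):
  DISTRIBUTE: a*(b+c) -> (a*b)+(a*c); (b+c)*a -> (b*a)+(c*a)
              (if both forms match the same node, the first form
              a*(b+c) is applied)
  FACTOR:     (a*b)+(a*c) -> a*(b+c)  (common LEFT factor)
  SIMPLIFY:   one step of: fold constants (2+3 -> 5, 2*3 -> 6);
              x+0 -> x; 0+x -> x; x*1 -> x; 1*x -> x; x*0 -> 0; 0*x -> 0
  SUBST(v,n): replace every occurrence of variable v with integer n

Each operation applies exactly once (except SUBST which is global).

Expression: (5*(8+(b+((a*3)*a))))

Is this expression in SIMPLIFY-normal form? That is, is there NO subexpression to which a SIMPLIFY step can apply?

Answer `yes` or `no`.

Expression: (5*(8+(b+((a*3)*a))))
Scanning for simplifiable subexpressions (pre-order)...
  at root: (5*(8+(b+((a*3)*a)))) (not simplifiable)
  at R: (8+(b+((a*3)*a))) (not simplifiable)
  at RR: (b+((a*3)*a)) (not simplifiable)
  at RRR: ((a*3)*a) (not simplifiable)
  at RRRL: (a*3) (not simplifiable)
Result: no simplifiable subexpression found -> normal form.

Answer: yes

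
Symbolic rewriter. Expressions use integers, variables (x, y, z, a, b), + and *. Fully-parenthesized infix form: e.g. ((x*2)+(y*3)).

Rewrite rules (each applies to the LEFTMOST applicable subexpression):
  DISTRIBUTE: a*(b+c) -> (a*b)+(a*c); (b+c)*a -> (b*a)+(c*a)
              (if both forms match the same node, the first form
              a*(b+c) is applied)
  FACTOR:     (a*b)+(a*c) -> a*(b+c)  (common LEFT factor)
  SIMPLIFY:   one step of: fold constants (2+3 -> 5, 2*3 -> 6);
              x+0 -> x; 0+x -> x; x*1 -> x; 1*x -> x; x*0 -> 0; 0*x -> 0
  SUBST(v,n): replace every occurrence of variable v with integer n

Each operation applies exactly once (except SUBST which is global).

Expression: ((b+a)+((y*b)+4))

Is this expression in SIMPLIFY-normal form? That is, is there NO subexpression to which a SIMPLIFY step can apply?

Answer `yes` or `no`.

Expression: ((b+a)+((y*b)+4))
Scanning for simplifiable subexpressions (pre-order)...
  at root: ((b+a)+((y*b)+4)) (not simplifiable)
  at L: (b+a) (not simplifiable)
  at R: ((y*b)+4) (not simplifiable)
  at RL: (y*b) (not simplifiable)
Result: no simplifiable subexpression found -> normal form.

Answer: yes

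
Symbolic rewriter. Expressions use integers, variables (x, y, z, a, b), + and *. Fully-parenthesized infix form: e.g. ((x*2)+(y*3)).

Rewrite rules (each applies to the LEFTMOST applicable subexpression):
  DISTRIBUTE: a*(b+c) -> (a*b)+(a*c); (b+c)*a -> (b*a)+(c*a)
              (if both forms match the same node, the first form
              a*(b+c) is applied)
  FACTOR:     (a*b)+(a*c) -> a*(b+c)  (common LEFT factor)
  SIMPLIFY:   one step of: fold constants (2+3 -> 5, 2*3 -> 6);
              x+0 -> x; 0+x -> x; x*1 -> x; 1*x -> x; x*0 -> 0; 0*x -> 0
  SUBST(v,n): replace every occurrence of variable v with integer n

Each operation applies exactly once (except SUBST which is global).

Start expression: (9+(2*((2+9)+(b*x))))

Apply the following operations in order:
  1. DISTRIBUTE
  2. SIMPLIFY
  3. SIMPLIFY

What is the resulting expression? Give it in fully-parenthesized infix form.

Answer: (9+(22+(2*(b*x))))

Derivation:
Start: (9+(2*((2+9)+(b*x))))
Apply DISTRIBUTE at R (target: (2*((2+9)+(b*x)))): (9+(2*((2+9)+(b*x)))) -> (9+((2*(2+9))+(2*(b*x))))
Apply SIMPLIFY at RLR (target: (2+9)): (9+((2*(2+9))+(2*(b*x)))) -> (9+((2*11)+(2*(b*x))))
Apply SIMPLIFY at RL (target: (2*11)): (9+((2*11)+(2*(b*x)))) -> (9+(22+(2*(b*x))))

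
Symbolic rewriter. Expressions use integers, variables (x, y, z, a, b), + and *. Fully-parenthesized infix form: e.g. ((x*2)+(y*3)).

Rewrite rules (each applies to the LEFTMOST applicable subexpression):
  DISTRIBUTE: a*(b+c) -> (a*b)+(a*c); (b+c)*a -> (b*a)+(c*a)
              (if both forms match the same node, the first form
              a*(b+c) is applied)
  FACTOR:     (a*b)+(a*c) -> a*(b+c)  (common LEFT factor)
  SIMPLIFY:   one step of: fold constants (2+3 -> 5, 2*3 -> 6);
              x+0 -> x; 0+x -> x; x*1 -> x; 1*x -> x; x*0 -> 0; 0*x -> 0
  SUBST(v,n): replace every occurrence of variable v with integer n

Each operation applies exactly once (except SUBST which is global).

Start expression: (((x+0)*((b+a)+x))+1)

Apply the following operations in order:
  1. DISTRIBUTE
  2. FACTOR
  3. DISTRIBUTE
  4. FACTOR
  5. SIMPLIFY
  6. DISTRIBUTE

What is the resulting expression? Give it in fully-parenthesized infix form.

Start: (((x+0)*((b+a)+x))+1)
Apply DISTRIBUTE at L (target: ((x+0)*((b+a)+x))): (((x+0)*((b+a)+x))+1) -> ((((x+0)*(b+a))+((x+0)*x))+1)
Apply FACTOR at L (target: (((x+0)*(b+a))+((x+0)*x))): ((((x+0)*(b+a))+((x+0)*x))+1) -> (((x+0)*((b+a)+x))+1)
Apply DISTRIBUTE at L (target: ((x+0)*((b+a)+x))): (((x+0)*((b+a)+x))+1) -> ((((x+0)*(b+a))+((x+0)*x))+1)
Apply FACTOR at L (target: (((x+0)*(b+a))+((x+0)*x))): ((((x+0)*(b+a))+((x+0)*x))+1) -> (((x+0)*((b+a)+x))+1)
Apply SIMPLIFY at LL (target: (x+0)): (((x+0)*((b+a)+x))+1) -> ((x*((b+a)+x))+1)
Apply DISTRIBUTE at L (target: (x*((b+a)+x))): ((x*((b+a)+x))+1) -> (((x*(b+a))+(x*x))+1)

Answer: (((x*(b+a))+(x*x))+1)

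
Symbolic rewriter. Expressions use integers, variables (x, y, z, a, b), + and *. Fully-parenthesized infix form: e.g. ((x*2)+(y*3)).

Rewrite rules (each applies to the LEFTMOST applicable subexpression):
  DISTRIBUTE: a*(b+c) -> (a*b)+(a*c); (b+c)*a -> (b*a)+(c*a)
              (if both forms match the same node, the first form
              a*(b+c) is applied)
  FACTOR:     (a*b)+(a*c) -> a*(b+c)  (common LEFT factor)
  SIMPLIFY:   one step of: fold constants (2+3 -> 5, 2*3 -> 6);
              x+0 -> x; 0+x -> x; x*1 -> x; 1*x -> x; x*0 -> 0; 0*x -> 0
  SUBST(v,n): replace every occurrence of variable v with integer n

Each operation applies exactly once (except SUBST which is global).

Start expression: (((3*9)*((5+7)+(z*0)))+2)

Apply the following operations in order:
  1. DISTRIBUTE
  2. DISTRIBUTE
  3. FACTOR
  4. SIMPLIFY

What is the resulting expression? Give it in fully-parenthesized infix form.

Answer: (((27*(5+7))+((3*9)*(z*0)))+2)

Derivation:
Start: (((3*9)*((5+7)+(z*0)))+2)
Apply DISTRIBUTE at L (target: ((3*9)*((5+7)+(z*0)))): (((3*9)*((5+7)+(z*0)))+2) -> ((((3*9)*(5+7))+((3*9)*(z*0)))+2)
Apply DISTRIBUTE at LL (target: ((3*9)*(5+7))): ((((3*9)*(5+7))+((3*9)*(z*0)))+2) -> (((((3*9)*5)+((3*9)*7))+((3*9)*(z*0)))+2)
Apply FACTOR at LL (target: (((3*9)*5)+((3*9)*7))): (((((3*9)*5)+((3*9)*7))+((3*9)*(z*0)))+2) -> ((((3*9)*(5+7))+((3*9)*(z*0)))+2)
Apply SIMPLIFY at LLL (target: (3*9)): ((((3*9)*(5+7))+((3*9)*(z*0)))+2) -> (((27*(5+7))+((3*9)*(z*0)))+2)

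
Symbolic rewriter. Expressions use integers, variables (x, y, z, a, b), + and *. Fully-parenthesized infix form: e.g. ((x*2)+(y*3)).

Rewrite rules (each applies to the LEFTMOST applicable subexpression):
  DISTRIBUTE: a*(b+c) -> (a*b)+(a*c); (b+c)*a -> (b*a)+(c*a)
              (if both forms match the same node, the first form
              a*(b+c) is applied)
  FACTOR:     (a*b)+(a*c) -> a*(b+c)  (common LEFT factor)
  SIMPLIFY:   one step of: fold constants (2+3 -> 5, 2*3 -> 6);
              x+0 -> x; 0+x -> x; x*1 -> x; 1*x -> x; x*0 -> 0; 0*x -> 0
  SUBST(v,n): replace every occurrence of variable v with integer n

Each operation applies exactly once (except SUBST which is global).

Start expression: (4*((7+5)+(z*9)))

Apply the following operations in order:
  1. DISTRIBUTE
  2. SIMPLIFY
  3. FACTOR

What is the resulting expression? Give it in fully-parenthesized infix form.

Answer: (4*(12+(z*9)))

Derivation:
Start: (4*((7+5)+(z*9)))
Apply DISTRIBUTE at root (target: (4*((7+5)+(z*9)))): (4*((7+5)+(z*9))) -> ((4*(7+5))+(4*(z*9)))
Apply SIMPLIFY at LR (target: (7+5)): ((4*(7+5))+(4*(z*9))) -> ((4*12)+(4*(z*9)))
Apply FACTOR at root (target: ((4*12)+(4*(z*9)))): ((4*12)+(4*(z*9))) -> (4*(12+(z*9)))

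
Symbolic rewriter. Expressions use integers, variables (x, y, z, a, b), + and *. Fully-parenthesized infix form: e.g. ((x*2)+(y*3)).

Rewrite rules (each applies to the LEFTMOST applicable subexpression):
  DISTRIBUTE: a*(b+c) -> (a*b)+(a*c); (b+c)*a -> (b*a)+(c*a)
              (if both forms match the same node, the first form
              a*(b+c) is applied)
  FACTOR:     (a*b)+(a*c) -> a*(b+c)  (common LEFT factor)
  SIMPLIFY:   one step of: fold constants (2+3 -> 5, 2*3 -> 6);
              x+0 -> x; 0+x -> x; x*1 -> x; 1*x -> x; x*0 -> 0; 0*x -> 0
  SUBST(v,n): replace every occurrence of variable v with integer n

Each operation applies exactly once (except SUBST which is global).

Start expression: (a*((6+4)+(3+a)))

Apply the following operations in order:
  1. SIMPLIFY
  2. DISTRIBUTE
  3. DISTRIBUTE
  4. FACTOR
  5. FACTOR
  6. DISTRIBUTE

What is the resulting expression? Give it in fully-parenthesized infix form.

Answer: ((a*10)+(a*(3+a)))

Derivation:
Start: (a*((6+4)+(3+a)))
Apply SIMPLIFY at RL (target: (6+4)): (a*((6+4)+(3+a))) -> (a*(10+(3+a)))
Apply DISTRIBUTE at root (target: (a*(10+(3+a)))): (a*(10+(3+a))) -> ((a*10)+(a*(3+a)))
Apply DISTRIBUTE at R (target: (a*(3+a))): ((a*10)+(a*(3+a))) -> ((a*10)+((a*3)+(a*a)))
Apply FACTOR at R (target: ((a*3)+(a*a))): ((a*10)+((a*3)+(a*a))) -> ((a*10)+(a*(3+a)))
Apply FACTOR at root (target: ((a*10)+(a*(3+a)))): ((a*10)+(a*(3+a))) -> (a*(10+(3+a)))
Apply DISTRIBUTE at root (target: (a*(10+(3+a)))): (a*(10+(3+a))) -> ((a*10)+(a*(3+a)))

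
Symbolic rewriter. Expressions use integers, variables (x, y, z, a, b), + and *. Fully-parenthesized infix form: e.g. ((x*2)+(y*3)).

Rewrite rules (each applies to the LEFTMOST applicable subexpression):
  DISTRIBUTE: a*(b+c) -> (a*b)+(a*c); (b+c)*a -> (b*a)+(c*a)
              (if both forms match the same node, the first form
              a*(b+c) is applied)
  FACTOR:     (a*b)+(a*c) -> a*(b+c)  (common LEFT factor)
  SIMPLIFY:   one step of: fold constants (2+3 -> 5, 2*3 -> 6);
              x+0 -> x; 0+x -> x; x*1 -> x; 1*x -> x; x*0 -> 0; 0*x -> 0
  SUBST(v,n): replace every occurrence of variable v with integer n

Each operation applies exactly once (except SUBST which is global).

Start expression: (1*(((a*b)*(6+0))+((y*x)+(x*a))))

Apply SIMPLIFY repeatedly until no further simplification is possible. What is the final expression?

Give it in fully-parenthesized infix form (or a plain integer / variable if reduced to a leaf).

Answer: (((a*b)*6)+((y*x)+(x*a)))

Derivation:
Start: (1*(((a*b)*(6+0))+((y*x)+(x*a))))
Step 1: at root: (1*(((a*b)*(6+0))+((y*x)+(x*a)))) -> (((a*b)*(6+0))+((y*x)+(x*a))); overall: (1*(((a*b)*(6+0))+((y*x)+(x*a)))) -> (((a*b)*(6+0))+((y*x)+(x*a)))
Step 2: at LR: (6+0) -> 6; overall: (((a*b)*(6+0))+((y*x)+(x*a))) -> (((a*b)*6)+((y*x)+(x*a)))
Fixed point: (((a*b)*6)+((y*x)+(x*a)))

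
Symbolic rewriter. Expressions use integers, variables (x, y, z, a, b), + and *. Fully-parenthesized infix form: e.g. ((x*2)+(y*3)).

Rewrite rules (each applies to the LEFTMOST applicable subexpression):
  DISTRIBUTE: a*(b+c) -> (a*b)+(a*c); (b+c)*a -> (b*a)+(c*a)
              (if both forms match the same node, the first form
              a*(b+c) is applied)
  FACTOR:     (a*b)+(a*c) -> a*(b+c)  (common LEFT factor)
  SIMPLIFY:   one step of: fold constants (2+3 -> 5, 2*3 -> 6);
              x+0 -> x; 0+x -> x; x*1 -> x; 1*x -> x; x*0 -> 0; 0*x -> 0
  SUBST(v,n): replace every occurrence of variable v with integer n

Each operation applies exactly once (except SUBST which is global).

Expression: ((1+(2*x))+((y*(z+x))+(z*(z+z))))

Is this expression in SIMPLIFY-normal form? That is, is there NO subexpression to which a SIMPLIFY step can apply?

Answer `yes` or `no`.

Answer: yes

Derivation:
Expression: ((1+(2*x))+((y*(z+x))+(z*(z+z))))
Scanning for simplifiable subexpressions (pre-order)...
  at root: ((1+(2*x))+((y*(z+x))+(z*(z+z)))) (not simplifiable)
  at L: (1+(2*x)) (not simplifiable)
  at LR: (2*x) (not simplifiable)
  at R: ((y*(z+x))+(z*(z+z))) (not simplifiable)
  at RL: (y*(z+x)) (not simplifiable)
  at RLR: (z+x) (not simplifiable)
  at RR: (z*(z+z)) (not simplifiable)
  at RRR: (z+z) (not simplifiable)
Result: no simplifiable subexpression found -> normal form.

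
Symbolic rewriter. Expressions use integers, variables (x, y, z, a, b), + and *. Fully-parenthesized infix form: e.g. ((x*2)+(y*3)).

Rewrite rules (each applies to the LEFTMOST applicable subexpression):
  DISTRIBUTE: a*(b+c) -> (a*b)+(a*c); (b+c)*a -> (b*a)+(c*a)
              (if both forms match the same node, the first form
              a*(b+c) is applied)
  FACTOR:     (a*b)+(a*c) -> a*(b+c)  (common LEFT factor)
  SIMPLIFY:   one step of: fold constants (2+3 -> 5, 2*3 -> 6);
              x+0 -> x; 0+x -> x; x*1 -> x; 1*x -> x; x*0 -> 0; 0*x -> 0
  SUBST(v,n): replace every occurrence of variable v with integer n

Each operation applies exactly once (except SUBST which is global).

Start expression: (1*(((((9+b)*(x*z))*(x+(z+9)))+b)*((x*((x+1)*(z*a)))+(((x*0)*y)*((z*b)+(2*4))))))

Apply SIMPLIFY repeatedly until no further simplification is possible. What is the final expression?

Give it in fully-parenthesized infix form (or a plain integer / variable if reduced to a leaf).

Start: (1*(((((9+b)*(x*z))*(x+(z+9)))+b)*((x*((x+1)*(z*a)))+(((x*0)*y)*((z*b)+(2*4))))))
Step 1: at root: (1*(((((9+b)*(x*z))*(x+(z+9)))+b)*((x*((x+1)*(z*a)))+(((x*0)*y)*((z*b)+(2*4)))))) -> (((((9+b)*(x*z))*(x+(z+9)))+b)*((x*((x+1)*(z*a)))+(((x*0)*y)*((z*b)+(2*4))))); overall: (1*(((((9+b)*(x*z))*(x+(z+9)))+b)*((x*((x+1)*(z*a)))+(((x*0)*y)*((z*b)+(2*4)))))) -> (((((9+b)*(x*z))*(x+(z+9)))+b)*((x*((x+1)*(z*a)))+(((x*0)*y)*((z*b)+(2*4)))))
Step 2: at RRLL: (x*0) -> 0; overall: (((((9+b)*(x*z))*(x+(z+9)))+b)*((x*((x+1)*(z*a)))+(((x*0)*y)*((z*b)+(2*4))))) -> (((((9+b)*(x*z))*(x+(z+9)))+b)*((x*((x+1)*(z*a)))+((0*y)*((z*b)+(2*4)))))
Step 3: at RRL: (0*y) -> 0; overall: (((((9+b)*(x*z))*(x+(z+9)))+b)*((x*((x+1)*(z*a)))+((0*y)*((z*b)+(2*4))))) -> (((((9+b)*(x*z))*(x+(z+9)))+b)*((x*((x+1)*(z*a)))+(0*((z*b)+(2*4)))))
Step 4: at RR: (0*((z*b)+(2*4))) -> 0; overall: (((((9+b)*(x*z))*(x+(z+9)))+b)*((x*((x+1)*(z*a)))+(0*((z*b)+(2*4))))) -> (((((9+b)*(x*z))*(x+(z+9)))+b)*((x*((x+1)*(z*a)))+0))
Step 5: at R: ((x*((x+1)*(z*a)))+0) -> (x*((x+1)*(z*a))); overall: (((((9+b)*(x*z))*(x+(z+9)))+b)*((x*((x+1)*(z*a)))+0)) -> (((((9+b)*(x*z))*(x+(z+9)))+b)*(x*((x+1)*(z*a))))
Fixed point: (((((9+b)*(x*z))*(x+(z+9)))+b)*(x*((x+1)*(z*a))))

Answer: (((((9+b)*(x*z))*(x+(z+9)))+b)*(x*((x+1)*(z*a))))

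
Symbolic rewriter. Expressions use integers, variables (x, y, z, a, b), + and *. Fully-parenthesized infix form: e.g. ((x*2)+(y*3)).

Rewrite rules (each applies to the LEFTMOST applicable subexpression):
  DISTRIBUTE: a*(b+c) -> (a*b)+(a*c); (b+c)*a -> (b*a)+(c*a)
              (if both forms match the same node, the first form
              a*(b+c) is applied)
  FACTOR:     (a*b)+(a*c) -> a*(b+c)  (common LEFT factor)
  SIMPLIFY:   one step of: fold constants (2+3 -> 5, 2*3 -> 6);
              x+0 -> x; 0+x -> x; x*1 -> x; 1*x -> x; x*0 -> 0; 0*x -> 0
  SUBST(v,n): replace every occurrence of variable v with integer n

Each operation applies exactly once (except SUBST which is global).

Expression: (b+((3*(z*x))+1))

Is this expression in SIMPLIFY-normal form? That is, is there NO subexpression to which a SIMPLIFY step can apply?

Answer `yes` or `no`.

Answer: yes

Derivation:
Expression: (b+((3*(z*x))+1))
Scanning for simplifiable subexpressions (pre-order)...
  at root: (b+((3*(z*x))+1)) (not simplifiable)
  at R: ((3*(z*x))+1) (not simplifiable)
  at RL: (3*(z*x)) (not simplifiable)
  at RLR: (z*x) (not simplifiable)
Result: no simplifiable subexpression found -> normal form.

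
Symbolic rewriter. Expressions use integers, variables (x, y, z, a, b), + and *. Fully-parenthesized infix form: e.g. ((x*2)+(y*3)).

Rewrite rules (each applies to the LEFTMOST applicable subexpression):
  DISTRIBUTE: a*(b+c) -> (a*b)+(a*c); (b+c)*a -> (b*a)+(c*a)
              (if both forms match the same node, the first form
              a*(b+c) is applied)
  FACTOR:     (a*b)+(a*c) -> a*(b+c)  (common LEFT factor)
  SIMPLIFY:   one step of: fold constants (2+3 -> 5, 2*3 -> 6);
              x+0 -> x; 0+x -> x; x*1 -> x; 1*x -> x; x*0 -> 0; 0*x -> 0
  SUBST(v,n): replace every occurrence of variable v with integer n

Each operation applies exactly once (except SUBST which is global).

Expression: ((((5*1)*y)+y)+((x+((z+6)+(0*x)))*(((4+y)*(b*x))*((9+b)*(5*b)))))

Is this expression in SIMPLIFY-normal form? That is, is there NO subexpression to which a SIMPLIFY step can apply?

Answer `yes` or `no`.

Answer: no

Derivation:
Expression: ((((5*1)*y)+y)+((x+((z+6)+(0*x)))*(((4+y)*(b*x))*((9+b)*(5*b)))))
Scanning for simplifiable subexpressions (pre-order)...
  at root: ((((5*1)*y)+y)+((x+((z+6)+(0*x)))*(((4+y)*(b*x))*((9+b)*(5*b))))) (not simplifiable)
  at L: (((5*1)*y)+y) (not simplifiable)
  at LL: ((5*1)*y) (not simplifiable)
  at LLL: (5*1) (SIMPLIFIABLE)
  at R: ((x+((z+6)+(0*x)))*(((4+y)*(b*x))*((9+b)*(5*b)))) (not simplifiable)
  at RL: (x+((z+6)+(0*x))) (not simplifiable)
  at RLR: ((z+6)+(0*x)) (not simplifiable)
  at RLRL: (z+6) (not simplifiable)
  at RLRR: (0*x) (SIMPLIFIABLE)
  at RR: (((4+y)*(b*x))*((9+b)*(5*b))) (not simplifiable)
  at RRL: ((4+y)*(b*x)) (not simplifiable)
  at RRLL: (4+y) (not simplifiable)
  at RRLR: (b*x) (not simplifiable)
  at RRR: ((9+b)*(5*b)) (not simplifiable)
  at RRRL: (9+b) (not simplifiable)
  at RRRR: (5*b) (not simplifiable)
Found simplifiable subexpr at path LLL: (5*1)
One SIMPLIFY step would give: (((5*y)+y)+((x+((z+6)+(0*x)))*(((4+y)*(b*x))*((9+b)*(5*b)))))
-> NOT in normal form.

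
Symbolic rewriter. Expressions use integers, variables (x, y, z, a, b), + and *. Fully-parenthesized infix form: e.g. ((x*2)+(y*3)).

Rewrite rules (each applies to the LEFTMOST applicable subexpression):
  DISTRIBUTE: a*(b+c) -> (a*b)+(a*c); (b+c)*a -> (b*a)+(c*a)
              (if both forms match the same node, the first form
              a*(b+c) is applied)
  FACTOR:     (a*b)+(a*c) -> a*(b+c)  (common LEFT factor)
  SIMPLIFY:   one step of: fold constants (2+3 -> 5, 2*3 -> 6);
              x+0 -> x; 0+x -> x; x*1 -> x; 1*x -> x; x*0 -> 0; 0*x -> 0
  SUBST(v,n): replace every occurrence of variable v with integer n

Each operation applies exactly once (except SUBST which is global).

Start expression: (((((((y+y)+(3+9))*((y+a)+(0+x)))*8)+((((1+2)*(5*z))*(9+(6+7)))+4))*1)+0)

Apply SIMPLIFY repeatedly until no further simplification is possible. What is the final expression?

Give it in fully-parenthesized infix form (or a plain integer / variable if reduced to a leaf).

Start: (((((((y+y)+(3+9))*((y+a)+(0+x)))*8)+((((1+2)*(5*z))*(9+(6+7)))+4))*1)+0)
Step 1: at root: (((((((y+y)+(3+9))*((y+a)+(0+x)))*8)+((((1+2)*(5*z))*(9+(6+7)))+4))*1)+0) -> ((((((y+y)+(3+9))*((y+a)+(0+x)))*8)+((((1+2)*(5*z))*(9+(6+7)))+4))*1); overall: (((((((y+y)+(3+9))*((y+a)+(0+x)))*8)+((((1+2)*(5*z))*(9+(6+7)))+4))*1)+0) -> ((((((y+y)+(3+9))*((y+a)+(0+x)))*8)+((((1+2)*(5*z))*(9+(6+7)))+4))*1)
Step 2: at root: ((((((y+y)+(3+9))*((y+a)+(0+x)))*8)+((((1+2)*(5*z))*(9+(6+7)))+4))*1) -> (((((y+y)+(3+9))*((y+a)+(0+x)))*8)+((((1+2)*(5*z))*(9+(6+7)))+4)); overall: ((((((y+y)+(3+9))*((y+a)+(0+x)))*8)+((((1+2)*(5*z))*(9+(6+7)))+4))*1) -> (((((y+y)+(3+9))*((y+a)+(0+x)))*8)+((((1+2)*(5*z))*(9+(6+7)))+4))
Step 3: at LLLR: (3+9) -> 12; overall: (((((y+y)+(3+9))*((y+a)+(0+x)))*8)+((((1+2)*(5*z))*(9+(6+7)))+4)) -> (((((y+y)+12)*((y+a)+(0+x)))*8)+((((1+2)*(5*z))*(9+(6+7)))+4))
Step 4: at LLRR: (0+x) -> x; overall: (((((y+y)+12)*((y+a)+(0+x)))*8)+((((1+2)*(5*z))*(9+(6+7)))+4)) -> (((((y+y)+12)*((y+a)+x))*8)+((((1+2)*(5*z))*(9+(6+7)))+4))
Step 5: at RLLL: (1+2) -> 3; overall: (((((y+y)+12)*((y+a)+x))*8)+((((1+2)*(5*z))*(9+(6+7)))+4)) -> (((((y+y)+12)*((y+a)+x))*8)+(((3*(5*z))*(9+(6+7)))+4))
Step 6: at RLRR: (6+7) -> 13; overall: (((((y+y)+12)*((y+a)+x))*8)+(((3*(5*z))*(9+(6+7)))+4)) -> (((((y+y)+12)*((y+a)+x))*8)+(((3*(5*z))*(9+13))+4))
Step 7: at RLR: (9+13) -> 22; overall: (((((y+y)+12)*((y+a)+x))*8)+(((3*(5*z))*(9+13))+4)) -> (((((y+y)+12)*((y+a)+x))*8)+(((3*(5*z))*22)+4))
Fixed point: (((((y+y)+12)*((y+a)+x))*8)+(((3*(5*z))*22)+4))

Answer: (((((y+y)+12)*((y+a)+x))*8)+(((3*(5*z))*22)+4))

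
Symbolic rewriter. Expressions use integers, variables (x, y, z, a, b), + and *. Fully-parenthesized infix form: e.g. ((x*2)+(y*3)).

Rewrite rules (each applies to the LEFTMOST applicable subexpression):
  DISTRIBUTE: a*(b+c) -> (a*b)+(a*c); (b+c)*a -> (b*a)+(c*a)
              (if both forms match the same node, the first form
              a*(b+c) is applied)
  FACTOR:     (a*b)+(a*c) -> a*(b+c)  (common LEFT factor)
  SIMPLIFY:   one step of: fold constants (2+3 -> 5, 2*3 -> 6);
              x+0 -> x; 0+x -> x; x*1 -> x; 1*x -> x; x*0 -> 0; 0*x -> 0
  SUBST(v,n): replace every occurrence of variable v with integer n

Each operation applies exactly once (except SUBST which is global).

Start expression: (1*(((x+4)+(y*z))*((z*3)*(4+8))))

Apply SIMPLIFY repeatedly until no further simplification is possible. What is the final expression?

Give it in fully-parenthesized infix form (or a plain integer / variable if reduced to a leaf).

Start: (1*(((x+4)+(y*z))*((z*3)*(4+8))))
Step 1: at root: (1*(((x+4)+(y*z))*((z*3)*(4+8)))) -> (((x+4)+(y*z))*((z*3)*(4+8))); overall: (1*(((x+4)+(y*z))*((z*3)*(4+8)))) -> (((x+4)+(y*z))*((z*3)*(4+8)))
Step 2: at RR: (4+8) -> 12; overall: (((x+4)+(y*z))*((z*3)*(4+8))) -> (((x+4)+(y*z))*((z*3)*12))
Fixed point: (((x+4)+(y*z))*((z*3)*12))

Answer: (((x+4)+(y*z))*((z*3)*12))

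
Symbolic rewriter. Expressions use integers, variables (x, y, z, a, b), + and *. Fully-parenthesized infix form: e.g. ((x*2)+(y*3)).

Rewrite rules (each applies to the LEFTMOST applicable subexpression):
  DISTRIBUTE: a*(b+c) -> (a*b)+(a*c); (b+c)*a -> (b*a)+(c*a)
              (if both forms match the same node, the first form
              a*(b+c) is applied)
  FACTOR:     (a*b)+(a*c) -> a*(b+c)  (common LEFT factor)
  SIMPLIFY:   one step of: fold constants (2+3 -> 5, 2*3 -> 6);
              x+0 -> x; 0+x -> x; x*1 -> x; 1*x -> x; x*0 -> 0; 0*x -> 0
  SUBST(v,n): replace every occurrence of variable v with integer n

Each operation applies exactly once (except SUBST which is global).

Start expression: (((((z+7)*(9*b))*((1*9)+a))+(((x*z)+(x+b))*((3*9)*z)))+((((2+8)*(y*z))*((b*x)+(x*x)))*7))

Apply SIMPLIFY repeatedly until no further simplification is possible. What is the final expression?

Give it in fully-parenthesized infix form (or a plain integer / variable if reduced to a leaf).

Answer: (((((z+7)*(9*b))*(9+a))+(((x*z)+(x+b))*(27*z)))+(((10*(y*z))*((b*x)+(x*x)))*7))

Derivation:
Start: (((((z+7)*(9*b))*((1*9)+a))+(((x*z)+(x+b))*((3*9)*z)))+((((2+8)*(y*z))*((b*x)+(x*x)))*7))
Step 1: at LLRL: (1*9) -> 9; overall: (((((z+7)*(9*b))*((1*9)+a))+(((x*z)+(x+b))*((3*9)*z)))+((((2+8)*(y*z))*((b*x)+(x*x)))*7)) -> (((((z+7)*(9*b))*(9+a))+(((x*z)+(x+b))*((3*9)*z)))+((((2+8)*(y*z))*((b*x)+(x*x)))*7))
Step 2: at LRRL: (3*9) -> 27; overall: (((((z+7)*(9*b))*(9+a))+(((x*z)+(x+b))*((3*9)*z)))+((((2+8)*(y*z))*((b*x)+(x*x)))*7)) -> (((((z+7)*(9*b))*(9+a))+(((x*z)+(x+b))*(27*z)))+((((2+8)*(y*z))*((b*x)+(x*x)))*7))
Step 3: at RLLL: (2+8) -> 10; overall: (((((z+7)*(9*b))*(9+a))+(((x*z)+(x+b))*(27*z)))+((((2+8)*(y*z))*((b*x)+(x*x)))*7)) -> (((((z+7)*(9*b))*(9+a))+(((x*z)+(x+b))*(27*z)))+(((10*(y*z))*((b*x)+(x*x)))*7))
Fixed point: (((((z+7)*(9*b))*(9+a))+(((x*z)+(x+b))*(27*z)))+(((10*(y*z))*((b*x)+(x*x)))*7))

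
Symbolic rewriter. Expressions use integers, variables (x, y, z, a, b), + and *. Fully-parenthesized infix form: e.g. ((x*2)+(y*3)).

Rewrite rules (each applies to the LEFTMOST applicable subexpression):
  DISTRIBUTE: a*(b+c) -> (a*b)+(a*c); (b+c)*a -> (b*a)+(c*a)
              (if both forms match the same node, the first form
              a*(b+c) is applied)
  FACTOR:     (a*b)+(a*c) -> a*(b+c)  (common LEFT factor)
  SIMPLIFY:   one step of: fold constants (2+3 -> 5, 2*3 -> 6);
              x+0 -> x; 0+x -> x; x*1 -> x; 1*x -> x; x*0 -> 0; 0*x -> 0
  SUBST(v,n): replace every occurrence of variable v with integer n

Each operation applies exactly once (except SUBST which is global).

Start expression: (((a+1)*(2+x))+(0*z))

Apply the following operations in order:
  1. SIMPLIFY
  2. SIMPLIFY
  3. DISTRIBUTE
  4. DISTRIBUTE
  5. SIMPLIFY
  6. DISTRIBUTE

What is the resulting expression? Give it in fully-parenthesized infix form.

Answer: (((a*2)+2)+((a*x)+(1*x)))

Derivation:
Start: (((a+1)*(2+x))+(0*z))
Apply SIMPLIFY at R (target: (0*z)): (((a+1)*(2+x))+(0*z)) -> (((a+1)*(2+x))+0)
Apply SIMPLIFY at root (target: (((a+1)*(2+x))+0)): (((a+1)*(2+x))+0) -> ((a+1)*(2+x))
Apply DISTRIBUTE at root (target: ((a+1)*(2+x))): ((a+1)*(2+x)) -> (((a+1)*2)+((a+1)*x))
Apply DISTRIBUTE at L (target: ((a+1)*2)): (((a+1)*2)+((a+1)*x)) -> (((a*2)+(1*2))+((a+1)*x))
Apply SIMPLIFY at LR (target: (1*2)): (((a*2)+(1*2))+((a+1)*x)) -> (((a*2)+2)+((a+1)*x))
Apply DISTRIBUTE at R (target: ((a+1)*x)): (((a*2)+2)+((a+1)*x)) -> (((a*2)+2)+((a*x)+(1*x)))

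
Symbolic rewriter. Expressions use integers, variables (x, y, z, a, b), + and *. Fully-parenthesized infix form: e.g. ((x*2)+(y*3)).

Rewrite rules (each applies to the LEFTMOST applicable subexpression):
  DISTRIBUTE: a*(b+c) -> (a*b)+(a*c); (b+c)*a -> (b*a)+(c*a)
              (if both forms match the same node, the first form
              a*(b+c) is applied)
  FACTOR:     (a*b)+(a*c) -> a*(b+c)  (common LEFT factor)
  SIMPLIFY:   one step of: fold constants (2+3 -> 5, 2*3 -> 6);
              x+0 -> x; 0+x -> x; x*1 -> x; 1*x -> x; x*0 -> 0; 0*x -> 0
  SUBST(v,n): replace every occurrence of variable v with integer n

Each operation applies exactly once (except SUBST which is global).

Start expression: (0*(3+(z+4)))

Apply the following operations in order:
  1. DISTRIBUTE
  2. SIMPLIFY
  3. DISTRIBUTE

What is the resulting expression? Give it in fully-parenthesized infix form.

Answer: (0+((0*z)+(0*4)))

Derivation:
Start: (0*(3+(z+4)))
Apply DISTRIBUTE at root (target: (0*(3+(z+4)))): (0*(3+(z+4))) -> ((0*3)+(0*(z+4)))
Apply SIMPLIFY at L (target: (0*3)): ((0*3)+(0*(z+4))) -> (0+(0*(z+4)))
Apply DISTRIBUTE at R (target: (0*(z+4))): (0+(0*(z+4))) -> (0+((0*z)+(0*4)))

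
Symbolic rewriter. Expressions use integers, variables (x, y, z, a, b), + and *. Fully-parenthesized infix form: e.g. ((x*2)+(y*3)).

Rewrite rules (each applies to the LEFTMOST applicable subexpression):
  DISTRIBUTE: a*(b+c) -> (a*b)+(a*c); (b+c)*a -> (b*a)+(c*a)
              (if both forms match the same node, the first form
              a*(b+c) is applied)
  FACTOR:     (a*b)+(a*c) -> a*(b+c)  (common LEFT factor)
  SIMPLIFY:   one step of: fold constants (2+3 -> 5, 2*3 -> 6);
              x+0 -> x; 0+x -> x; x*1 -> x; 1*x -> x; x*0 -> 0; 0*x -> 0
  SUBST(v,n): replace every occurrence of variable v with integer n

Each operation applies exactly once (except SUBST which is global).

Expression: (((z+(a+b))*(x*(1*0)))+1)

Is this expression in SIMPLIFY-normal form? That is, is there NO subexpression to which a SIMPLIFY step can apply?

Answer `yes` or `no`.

Answer: no

Derivation:
Expression: (((z+(a+b))*(x*(1*0)))+1)
Scanning for simplifiable subexpressions (pre-order)...
  at root: (((z+(a+b))*(x*(1*0)))+1) (not simplifiable)
  at L: ((z+(a+b))*(x*(1*0))) (not simplifiable)
  at LL: (z+(a+b)) (not simplifiable)
  at LLR: (a+b) (not simplifiable)
  at LR: (x*(1*0)) (not simplifiable)
  at LRR: (1*0) (SIMPLIFIABLE)
Found simplifiable subexpr at path LRR: (1*0)
One SIMPLIFY step would give: (((z+(a+b))*(x*0))+1)
-> NOT in normal form.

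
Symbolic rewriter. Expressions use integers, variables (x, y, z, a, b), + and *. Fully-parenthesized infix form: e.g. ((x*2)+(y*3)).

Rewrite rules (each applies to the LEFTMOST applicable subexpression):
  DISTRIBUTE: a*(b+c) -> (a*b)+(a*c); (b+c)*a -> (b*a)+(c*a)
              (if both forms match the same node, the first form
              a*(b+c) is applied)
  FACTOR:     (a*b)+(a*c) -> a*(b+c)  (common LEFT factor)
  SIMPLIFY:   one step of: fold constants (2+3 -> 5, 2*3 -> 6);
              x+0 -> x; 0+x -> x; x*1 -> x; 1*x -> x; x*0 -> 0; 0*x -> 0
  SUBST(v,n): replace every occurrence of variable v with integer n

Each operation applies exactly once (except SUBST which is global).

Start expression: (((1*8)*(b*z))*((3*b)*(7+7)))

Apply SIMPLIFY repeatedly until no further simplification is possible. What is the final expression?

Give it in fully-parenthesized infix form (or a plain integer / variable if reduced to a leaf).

Start: (((1*8)*(b*z))*((3*b)*(7+7)))
Step 1: at LL: (1*8) -> 8; overall: (((1*8)*(b*z))*((3*b)*(7+7))) -> ((8*(b*z))*((3*b)*(7+7)))
Step 2: at RR: (7+7) -> 14; overall: ((8*(b*z))*((3*b)*(7+7))) -> ((8*(b*z))*((3*b)*14))
Fixed point: ((8*(b*z))*((3*b)*14))

Answer: ((8*(b*z))*((3*b)*14))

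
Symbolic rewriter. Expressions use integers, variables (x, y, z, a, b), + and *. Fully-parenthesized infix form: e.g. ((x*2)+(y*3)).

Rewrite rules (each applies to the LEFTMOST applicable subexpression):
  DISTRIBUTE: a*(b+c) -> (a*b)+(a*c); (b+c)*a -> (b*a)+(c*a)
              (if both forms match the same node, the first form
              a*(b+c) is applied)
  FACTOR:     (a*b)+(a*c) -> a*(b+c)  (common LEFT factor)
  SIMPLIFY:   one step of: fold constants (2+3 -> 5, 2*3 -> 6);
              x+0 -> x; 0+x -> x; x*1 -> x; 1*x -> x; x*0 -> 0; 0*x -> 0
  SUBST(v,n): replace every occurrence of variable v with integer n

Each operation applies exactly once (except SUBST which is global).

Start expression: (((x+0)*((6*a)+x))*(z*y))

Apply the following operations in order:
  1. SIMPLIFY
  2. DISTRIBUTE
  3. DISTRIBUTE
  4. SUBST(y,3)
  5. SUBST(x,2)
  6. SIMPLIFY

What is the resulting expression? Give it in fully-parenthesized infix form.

Answer: (((2*(6*a))*(z*3))+(4*(z*3)))

Derivation:
Start: (((x+0)*((6*a)+x))*(z*y))
Apply SIMPLIFY at LL (target: (x+0)): (((x+0)*((6*a)+x))*(z*y)) -> ((x*((6*a)+x))*(z*y))
Apply DISTRIBUTE at L (target: (x*((6*a)+x))): ((x*((6*a)+x))*(z*y)) -> (((x*(6*a))+(x*x))*(z*y))
Apply DISTRIBUTE at root (target: (((x*(6*a))+(x*x))*(z*y))): (((x*(6*a))+(x*x))*(z*y)) -> (((x*(6*a))*(z*y))+((x*x)*(z*y)))
Apply SUBST(y,3): (((x*(6*a))*(z*y))+((x*x)*(z*y))) -> (((x*(6*a))*(z*3))+((x*x)*(z*3)))
Apply SUBST(x,2): (((x*(6*a))*(z*3))+((x*x)*(z*3))) -> (((2*(6*a))*(z*3))+((2*2)*(z*3)))
Apply SIMPLIFY at RL (target: (2*2)): (((2*(6*a))*(z*3))+((2*2)*(z*3))) -> (((2*(6*a))*(z*3))+(4*(z*3)))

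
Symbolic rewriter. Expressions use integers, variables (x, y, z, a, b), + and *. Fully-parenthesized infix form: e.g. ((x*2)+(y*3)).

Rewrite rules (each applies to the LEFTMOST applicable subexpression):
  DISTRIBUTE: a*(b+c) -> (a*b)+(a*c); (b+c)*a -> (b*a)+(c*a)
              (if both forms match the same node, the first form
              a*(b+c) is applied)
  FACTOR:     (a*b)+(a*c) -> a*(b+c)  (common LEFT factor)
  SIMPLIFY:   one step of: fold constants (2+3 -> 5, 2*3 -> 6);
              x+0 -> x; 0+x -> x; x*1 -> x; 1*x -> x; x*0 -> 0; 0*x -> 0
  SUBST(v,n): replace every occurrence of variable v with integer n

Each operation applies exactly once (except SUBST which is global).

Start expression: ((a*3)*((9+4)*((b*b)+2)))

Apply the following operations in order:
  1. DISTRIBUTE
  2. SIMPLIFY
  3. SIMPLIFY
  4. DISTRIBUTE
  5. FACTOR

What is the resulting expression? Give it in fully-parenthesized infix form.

Start: ((a*3)*((9+4)*((b*b)+2)))
Apply DISTRIBUTE at R (target: ((9+4)*((b*b)+2))): ((a*3)*((9+4)*((b*b)+2))) -> ((a*3)*(((9+4)*(b*b))+((9+4)*2)))
Apply SIMPLIFY at RLL (target: (9+4)): ((a*3)*(((9+4)*(b*b))+((9+4)*2))) -> ((a*3)*((13*(b*b))+((9+4)*2)))
Apply SIMPLIFY at RRL (target: (9+4)): ((a*3)*((13*(b*b))+((9+4)*2))) -> ((a*3)*((13*(b*b))+(13*2)))
Apply DISTRIBUTE at root (target: ((a*3)*((13*(b*b))+(13*2)))): ((a*3)*((13*(b*b))+(13*2))) -> (((a*3)*(13*(b*b)))+((a*3)*(13*2)))
Apply FACTOR at root (target: (((a*3)*(13*(b*b)))+((a*3)*(13*2)))): (((a*3)*(13*(b*b)))+((a*3)*(13*2))) -> ((a*3)*((13*(b*b))+(13*2)))

Answer: ((a*3)*((13*(b*b))+(13*2)))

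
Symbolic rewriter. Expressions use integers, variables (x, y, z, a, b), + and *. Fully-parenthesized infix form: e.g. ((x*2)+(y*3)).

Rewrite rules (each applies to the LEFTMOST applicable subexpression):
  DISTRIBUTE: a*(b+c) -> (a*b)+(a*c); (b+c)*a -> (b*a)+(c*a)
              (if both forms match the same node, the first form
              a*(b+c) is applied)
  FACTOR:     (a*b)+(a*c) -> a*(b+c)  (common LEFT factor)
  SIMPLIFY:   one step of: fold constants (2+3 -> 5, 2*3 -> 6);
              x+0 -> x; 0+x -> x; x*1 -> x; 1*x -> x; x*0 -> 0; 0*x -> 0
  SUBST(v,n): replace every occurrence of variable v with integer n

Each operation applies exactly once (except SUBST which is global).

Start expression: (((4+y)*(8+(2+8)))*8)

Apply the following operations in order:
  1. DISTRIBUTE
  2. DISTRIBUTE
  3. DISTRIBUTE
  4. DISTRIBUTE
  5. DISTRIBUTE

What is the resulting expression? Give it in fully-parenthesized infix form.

Answer: ((((4*8)*8)+((y*8)*8))+((((4+y)*2)+((4+y)*8))*8))

Derivation:
Start: (((4+y)*(8+(2+8)))*8)
Apply DISTRIBUTE at L (target: ((4+y)*(8+(2+8)))): (((4+y)*(8+(2+8)))*8) -> ((((4+y)*8)+((4+y)*(2+8)))*8)
Apply DISTRIBUTE at root (target: ((((4+y)*8)+((4+y)*(2+8)))*8)): ((((4+y)*8)+((4+y)*(2+8)))*8) -> ((((4+y)*8)*8)+(((4+y)*(2+8))*8))
Apply DISTRIBUTE at LL (target: ((4+y)*8)): ((((4+y)*8)*8)+(((4+y)*(2+8))*8)) -> ((((4*8)+(y*8))*8)+(((4+y)*(2+8))*8))
Apply DISTRIBUTE at L (target: (((4*8)+(y*8))*8)): ((((4*8)+(y*8))*8)+(((4+y)*(2+8))*8)) -> ((((4*8)*8)+((y*8)*8))+(((4+y)*(2+8))*8))
Apply DISTRIBUTE at RL (target: ((4+y)*(2+8))): ((((4*8)*8)+((y*8)*8))+(((4+y)*(2+8))*8)) -> ((((4*8)*8)+((y*8)*8))+((((4+y)*2)+((4+y)*8))*8))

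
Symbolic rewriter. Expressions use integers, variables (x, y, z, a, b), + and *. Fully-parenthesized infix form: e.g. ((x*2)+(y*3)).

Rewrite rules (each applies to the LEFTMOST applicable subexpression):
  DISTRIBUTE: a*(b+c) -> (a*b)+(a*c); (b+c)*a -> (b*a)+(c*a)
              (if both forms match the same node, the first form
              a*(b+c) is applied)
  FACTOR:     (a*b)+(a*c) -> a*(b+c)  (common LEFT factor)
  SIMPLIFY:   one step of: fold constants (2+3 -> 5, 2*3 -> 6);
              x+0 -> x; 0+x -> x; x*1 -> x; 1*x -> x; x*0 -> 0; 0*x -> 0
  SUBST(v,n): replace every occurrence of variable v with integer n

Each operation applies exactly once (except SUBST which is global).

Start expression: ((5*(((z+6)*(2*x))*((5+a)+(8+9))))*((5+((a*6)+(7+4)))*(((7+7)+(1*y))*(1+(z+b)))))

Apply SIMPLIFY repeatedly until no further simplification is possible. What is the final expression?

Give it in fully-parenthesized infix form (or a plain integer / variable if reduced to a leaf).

Answer: ((5*(((z+6)*(2*x))*((5+a)+17)))*((5+((a*6)+11))*((14+y)*(1+(z+b)))))

Derivation:
Start: ((5*(((z+6)*(2*x))*((5+a)+(8+9))))*((5+((a*6)+(7+4)))*(((7+7)+(1*y))*(1+(z+b)))))
Step 1: at LRRR: (8+9) -> 17; overall: ((5*(((z+6)*(2*x))*((5+a)+(8+9))))*((5+((a*6)+(7+4)))*(((7+7)+(1*y))*(1+(z+b))))) -> ((5*(((z+6)*(2*x))*((5+a)+17)))*((5+((a*6)+(7+4)))*(((7+7)+(1*y))*(1+(z+b)))))
Step 2: at RLRR: (7+4) -> 11; overall: ((5*(((z+6)*(2*x))*((5+a)+17)))*((5+((a*6)+(7+4)))*(((7+7)+(1*y))*(1+(z+b))))) -> ((5*(((z+6)*(2*x))*((5+a)+17)))*((5+((a*6)+11))*(((7+7)+(1*y))*(1+(z+b)))))
Step 3: at RRLL: (7+7) -> 14; overall: ((5*(((z+6)*(2*x))*((5+a)+17)))*((5+((a*6)+11))*(((7+7)+(1*y))*(1+(z+b))))) -> ((5*(((z+6)*(2*x))*((5+a)+17)))*((5+((a*6)+11))*((14+(1*y))*(1+(z+b)))))
Step 4: at RRLR: (1*y) -> y; overall: ((5*(((z+6)*(2*x))*((5+a)+17)))*((5+((a*6)+11))*((14+(1*y))*(1+(z+b))))) -> ((5*(((z+6)*(2*x))*((5+a)+17)))*((5+((a*6)+11))*((14+y)*(1+(z+b)))))
Fixed point: ((5*(((z+6)*(2*x))*((5+a)+17)))*((5+((a*6)+11))*((14+y)*(1+(z+b)))))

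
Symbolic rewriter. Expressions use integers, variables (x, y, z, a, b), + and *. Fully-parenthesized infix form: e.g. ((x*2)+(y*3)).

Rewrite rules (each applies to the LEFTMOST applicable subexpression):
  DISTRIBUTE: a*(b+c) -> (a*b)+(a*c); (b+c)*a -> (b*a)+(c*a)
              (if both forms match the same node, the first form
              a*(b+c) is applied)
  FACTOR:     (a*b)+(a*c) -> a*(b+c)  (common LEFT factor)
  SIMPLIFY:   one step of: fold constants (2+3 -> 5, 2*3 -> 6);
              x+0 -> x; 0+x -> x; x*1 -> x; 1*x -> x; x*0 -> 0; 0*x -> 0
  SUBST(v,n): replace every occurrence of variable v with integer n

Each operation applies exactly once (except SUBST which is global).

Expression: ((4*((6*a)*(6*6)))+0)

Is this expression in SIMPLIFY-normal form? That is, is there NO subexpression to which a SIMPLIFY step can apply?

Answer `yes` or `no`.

Expression: ((4*((6*a)*(6*6)))+0)
Scanning for simplifiable subexpressions (pre-order)...
  at root: ((4*((6*a)*(6*6)))+0) (SIMPLIFIABLE)
  at L: (4*((6*a)*(6*6))) (not simplifiable)
  at LR: ((6*a)*(6*6)) (not simplifiable)
  at LRL: (6*a) (not simplifiable)
  at LRR: (6*6) (SIMPLIFIABLE)
Found simplifiable subexpr at path root: ((4*((6*a)*(6*6)))+0)
One SIMPLIFY step would give: (4*((6*a)*(6*6)))
-> NOT in normal form.

Answer: no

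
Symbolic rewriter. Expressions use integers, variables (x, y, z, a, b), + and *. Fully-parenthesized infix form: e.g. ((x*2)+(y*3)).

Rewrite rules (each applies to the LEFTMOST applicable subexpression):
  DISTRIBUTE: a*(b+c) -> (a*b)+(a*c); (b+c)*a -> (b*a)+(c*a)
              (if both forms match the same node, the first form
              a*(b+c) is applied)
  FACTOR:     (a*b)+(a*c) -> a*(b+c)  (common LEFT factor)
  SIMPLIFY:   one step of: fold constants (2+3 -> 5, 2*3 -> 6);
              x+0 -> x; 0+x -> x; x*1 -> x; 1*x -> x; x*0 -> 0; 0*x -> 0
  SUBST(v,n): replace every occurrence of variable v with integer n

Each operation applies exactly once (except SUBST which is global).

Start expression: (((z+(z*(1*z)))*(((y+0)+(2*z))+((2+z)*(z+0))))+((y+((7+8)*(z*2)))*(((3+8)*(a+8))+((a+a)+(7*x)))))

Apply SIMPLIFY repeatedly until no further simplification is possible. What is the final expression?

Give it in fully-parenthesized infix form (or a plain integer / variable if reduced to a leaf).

Start: (((z+(z*(1*z)))*(((y+0)+(2*z))+((2+z)*(z+0))))+((y+((7+8)*(z*2)))*(((3+8)*(a+8))+((a+a)+(7*x)))))
Step 1: at LLRR: (1*z) -> z; overall: (((z+(z*(1*z)))*(((y+0)+(2*z))+((2+z)*(z+0))))+((y+((7+8)*(z*2)))*(((3+8)*(a+8))+((a+a)+(7*x))))) -> (((z+(z*z))*(((y+0)+(2*z))+((2+z)*(z+0))))+((y+((7+8)*(z*2)))*(((3+8)*(a+8))+((a+a)+(7*x)))))
Step 2: at LRLL: (y+0) -> y; overall: (((z+(z*z))*(((y+0)+(2*z))+((2+z)*(z+0))))+((y+((7+8)*(z*2)))*(((3+8)*(a+8))+((a+a)+(7*x))))) -> (((z+(z*z))*((y+(2*z))+((2+z)*(z+0))))+((y+((7+8)*(z*2)))*(((3+8)*(a+8))+((a+a)+(7*x)))))
Step 3: at LRRR: (z+0) -> z; overall: (((z+(z*z))*((y+(2*z))+((2+z)*(z+0))))+((y+((7+8)*(z*2)))*(((3+8)*(a+8))+((a+a)+(7*x))))) -> (((z+(z*z))*((y+(2*z))+((2+z)*z)))+((y+((7+8)*(z*2)))*(((3+8)*(a+8))+((a+a)+(7*x)))))
Step 4: at RLRL: (7+8) -> 15; overall: (((z+(z*z))*((y+(2*z))+((2+z)*z)))+((y+((7+8)*(z*2)))*(((3+8)*(a+8))+((a+a)+(7*x))))) -> (((z+(z*z))*((y+(2*z))+((2+z)*z)))+((y+(15*(z*2)))*(((3+8)*(a+8))+((a+a)+(7*x)))))
Step 5: at RRLL: (3+8) -> 11; overall: (((z+(z*z))*((y+(2*z))+((2+z)*z)))+((y+(15*(z*2)))*(((3+8)*(a+8))+((a+a)+(7*x))))) -> (((z+(z*z))*((y+(2*z))+((2+z)*z)))+((y+(15*(z*2)))*((11*(a+8))+((a+a)+(7*x)))))
Fixed point: (((z+(z*z))*((y+(2*z))+((2+z)*z)))+((y+(15*(z*2)))*((11*(a+8))+((a+a)+(7*x)))))

Answer: (((z+(z*z))*((y+(2*z))+((2+z)*z)))+((y+(15*(z*2)))*((11*(a+8))+((a+a)+(7*x)))))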